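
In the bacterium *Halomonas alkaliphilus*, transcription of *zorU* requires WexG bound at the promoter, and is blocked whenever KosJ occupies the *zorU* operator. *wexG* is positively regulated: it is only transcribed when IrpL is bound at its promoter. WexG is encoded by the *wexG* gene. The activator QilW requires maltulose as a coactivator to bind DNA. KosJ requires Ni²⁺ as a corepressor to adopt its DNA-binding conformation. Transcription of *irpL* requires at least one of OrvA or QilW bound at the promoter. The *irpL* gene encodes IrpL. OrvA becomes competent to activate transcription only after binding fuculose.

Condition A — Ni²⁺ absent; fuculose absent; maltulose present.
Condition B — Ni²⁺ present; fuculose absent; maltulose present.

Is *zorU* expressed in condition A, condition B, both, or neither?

A only

Condition A:
Ni²⁺ is absent, so KosJ is inactive.
Fuculose is absent, so OrvA is inactive.
Maltulose is present, so QilW is active.
Activator QilW is present, so *irpL* is transcribed.
So IrpL is produced and active.
No repressor is bound and IrpL is active, so *wexG* is transcribed.
So WexG is produced and active.
No repressor is bound and WexG is active, so *zorU* is transcribed.
→ *zorU* is ON in A.
Condition B:
Ni²⁺ is present, so KosJ is active.
Fuculose is absent, so OrvA is inactive.
Maltulose is present, so QilW is active.
Activator QilW is present, so *irpL* is transcribed.
So IrpL is produced and active.
No repressor is bound and IrpL is active, so *wexG* is transcribed.
So WexG is produced and active.
With repressor KosJ bound, *zorU* is not transcribed.
→ *zorU* is OFF in B.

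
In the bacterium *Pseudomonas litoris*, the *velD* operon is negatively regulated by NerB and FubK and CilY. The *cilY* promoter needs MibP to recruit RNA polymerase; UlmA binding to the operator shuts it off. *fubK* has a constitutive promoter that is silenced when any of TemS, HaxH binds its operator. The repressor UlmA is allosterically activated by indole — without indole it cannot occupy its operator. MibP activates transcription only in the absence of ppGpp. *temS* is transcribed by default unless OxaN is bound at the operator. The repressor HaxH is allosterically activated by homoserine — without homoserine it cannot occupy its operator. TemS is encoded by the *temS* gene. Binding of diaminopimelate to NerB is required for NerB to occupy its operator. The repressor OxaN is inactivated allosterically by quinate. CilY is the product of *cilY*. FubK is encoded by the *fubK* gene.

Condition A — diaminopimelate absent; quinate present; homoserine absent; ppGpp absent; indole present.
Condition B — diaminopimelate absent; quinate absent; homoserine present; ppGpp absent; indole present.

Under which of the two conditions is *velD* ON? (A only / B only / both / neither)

Condition A:
Diaminopimelate is absent, so NerB is inactive.
Quinate is present, so OxaN is inactive.
With no repressor bound, *temS* is transcribed.
So TemS is produced and active.
Homoserine is absent, so HaxH is inactive.
With repressor TemS bound, *fubK* is not transcribed.
So FubK is not produced.
ppGpp is absent, so MibP is active.
Indole is present, so UlmA is active.
With repressor UlmA bound, *cilY* is not transcribed.
So CilY is not produced.
With no repressor bound, *velD* is transcribed.
→ *velD* is ON in A.
Condition B:
Diaminopimelate is absent, so NerB is inactive.
Quinate is absent, so OxaN is active.
With repressor OxaN bound, *temS* is not transcribed.
So TemS is not produced.
Homoserine is present, so HaxH is active.
With repressor HaxH bound, *fubK* is not transcribed.
So FubK is not produced.
ppGpp is absent, so MibP is active.
Indole is present, so UlmA is active.
With repressor UlmA bound, *cilY* is not transcribed.
So CilY is not produced.
With no repressor bound, *velD* is transcribed.
→ *velD* is ON in B.

both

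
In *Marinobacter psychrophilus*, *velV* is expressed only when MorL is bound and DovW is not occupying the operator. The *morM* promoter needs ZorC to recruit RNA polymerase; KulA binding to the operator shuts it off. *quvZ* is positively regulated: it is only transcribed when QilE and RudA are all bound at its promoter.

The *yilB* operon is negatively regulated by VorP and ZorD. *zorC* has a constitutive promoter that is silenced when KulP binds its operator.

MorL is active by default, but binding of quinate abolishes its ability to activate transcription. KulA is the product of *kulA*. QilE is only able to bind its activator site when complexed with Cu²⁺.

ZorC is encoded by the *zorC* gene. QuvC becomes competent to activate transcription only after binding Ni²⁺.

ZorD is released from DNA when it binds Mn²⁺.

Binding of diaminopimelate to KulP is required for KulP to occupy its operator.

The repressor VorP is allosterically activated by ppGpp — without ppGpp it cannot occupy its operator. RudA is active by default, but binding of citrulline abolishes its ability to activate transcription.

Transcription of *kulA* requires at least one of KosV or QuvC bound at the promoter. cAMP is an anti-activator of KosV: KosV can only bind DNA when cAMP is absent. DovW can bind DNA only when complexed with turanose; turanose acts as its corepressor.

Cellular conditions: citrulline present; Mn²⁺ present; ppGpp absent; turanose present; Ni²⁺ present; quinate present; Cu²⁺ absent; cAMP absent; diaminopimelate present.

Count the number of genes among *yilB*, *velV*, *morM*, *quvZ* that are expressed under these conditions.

ppGpp is absent, so VorP is inactive.
Mn²⁺ is present, so ZorD is inactive.
With no repressor bound, *yilB* is transcribed.
→ *yilB* is ON.
Quinate is present, so MorL is inactive.
Turanose is present, so DovW is active.
With repressor DovW bound, *velV* is not transcribed.
→ *velV* is OFF.
Diaminopimelate is present, so KulP is active.
With repressor KulP bound, *zorC* is not transcribed.
So ZorC is not produced.
cAMP is absent, so KosV is active.
Ni²⁺ is present, so QuvC is active.
Activator KosV is present, so *kulA* is transcribed.
So KulA is produced and active.
With repressor KulA bound, *morM* is not transcribed.
→ *morM* is OFF.
Cu²⁺ is absent, so QilE is inactive.
Citrulline is present, so RudA is inactive.
Required activator QilE is absent, so *quvZ* is not transcribed.
→ *quvZ* is OFF.
1 of the 4 genes is transcribed.

1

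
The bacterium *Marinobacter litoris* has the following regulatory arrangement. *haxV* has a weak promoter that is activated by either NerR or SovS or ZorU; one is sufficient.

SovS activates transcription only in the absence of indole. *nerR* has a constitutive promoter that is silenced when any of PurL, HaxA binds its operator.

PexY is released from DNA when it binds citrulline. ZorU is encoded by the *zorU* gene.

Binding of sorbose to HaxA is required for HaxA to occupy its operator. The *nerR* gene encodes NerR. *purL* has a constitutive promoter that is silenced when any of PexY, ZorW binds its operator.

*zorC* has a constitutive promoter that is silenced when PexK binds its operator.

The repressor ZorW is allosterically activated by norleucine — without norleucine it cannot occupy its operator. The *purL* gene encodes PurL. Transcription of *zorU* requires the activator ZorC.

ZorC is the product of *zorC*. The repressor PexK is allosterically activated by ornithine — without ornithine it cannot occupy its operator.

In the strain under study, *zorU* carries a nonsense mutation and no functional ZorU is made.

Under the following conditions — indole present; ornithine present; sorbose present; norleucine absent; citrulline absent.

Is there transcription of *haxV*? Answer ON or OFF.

Citrulline is absent, so PexY is active.
Norleucine is absent, so ZorW is inactive.
With repressor PexY bound, *purL* is not transcribed.
So PurL is not produced.
Sorbose is present, so HaxA is active.
With repressor HaxA bound, *nerR* is not transcribed.
So NerR is not produced.
Indole is present, so SovS is inactive.
ZorU is non-functional in this strain, so it has no effect.
No activator is available at the *haxV* promoter, so *haxV* is not transcribed.

OFF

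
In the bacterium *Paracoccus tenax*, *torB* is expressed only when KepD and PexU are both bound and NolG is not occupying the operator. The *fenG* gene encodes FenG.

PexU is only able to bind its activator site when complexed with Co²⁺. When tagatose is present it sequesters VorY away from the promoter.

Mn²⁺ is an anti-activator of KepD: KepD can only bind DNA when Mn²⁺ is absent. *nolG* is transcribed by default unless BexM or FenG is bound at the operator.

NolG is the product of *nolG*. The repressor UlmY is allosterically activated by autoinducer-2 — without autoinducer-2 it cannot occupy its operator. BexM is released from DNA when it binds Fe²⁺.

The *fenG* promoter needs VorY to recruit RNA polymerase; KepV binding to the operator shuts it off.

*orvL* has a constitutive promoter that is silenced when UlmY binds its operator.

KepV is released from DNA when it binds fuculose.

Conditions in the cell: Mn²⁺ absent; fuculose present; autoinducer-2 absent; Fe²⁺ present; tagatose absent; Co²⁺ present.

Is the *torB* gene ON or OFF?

Mn²⁺ is absent, so KepD is active.
Fe²⁺ is present, so BexM is inactive.
Tagatose is absent, so VorY is active.
Fuculose is present, so KepV is inactive.
No repressor is bound and VorY is active, so *fenG* is transcribed.
So FenG is produced and active.
With repressor FenG bound, *nolG* is not transcribed.
So NolG is not produced.
Co²⁺ is present, so PexU is active.
No repressor is bound and KepD and PexU are active, so *torB* is transcribed.

ON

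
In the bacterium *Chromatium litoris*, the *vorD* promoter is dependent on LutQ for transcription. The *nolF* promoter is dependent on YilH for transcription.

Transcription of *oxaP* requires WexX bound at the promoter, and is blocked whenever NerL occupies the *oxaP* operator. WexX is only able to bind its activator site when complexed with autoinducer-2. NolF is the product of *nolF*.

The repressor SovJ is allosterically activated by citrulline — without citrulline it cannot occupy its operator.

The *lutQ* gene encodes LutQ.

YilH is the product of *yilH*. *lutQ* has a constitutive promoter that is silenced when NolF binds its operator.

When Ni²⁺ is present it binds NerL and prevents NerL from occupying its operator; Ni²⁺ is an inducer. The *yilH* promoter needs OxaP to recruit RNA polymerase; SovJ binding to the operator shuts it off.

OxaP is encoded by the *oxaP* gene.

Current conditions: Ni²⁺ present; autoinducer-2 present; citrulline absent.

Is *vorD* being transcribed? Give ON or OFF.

OFF

Autoinducer-2 is present, so WexX is active.
Ni²⁺ is present, so NerL is inactive.
No repressor is bound and WexX is active, so *oxaP* is transcribed.
So OxaP is produced and active.
Citrulline is absent, so SovJ is inactive.
No repressor is bound and OxaP is active, so *yilH* is transcribed.
So YilH is produced and active.
No repressor is bound and YilH is active, so *nolF* is transcribed.
So NolF is produced and active.
With repressor NolF bound, *lutQ* is not transcribed.
So LutQ is not produced.
Required activator LutQ is absent, so *vorD* is not transcribed.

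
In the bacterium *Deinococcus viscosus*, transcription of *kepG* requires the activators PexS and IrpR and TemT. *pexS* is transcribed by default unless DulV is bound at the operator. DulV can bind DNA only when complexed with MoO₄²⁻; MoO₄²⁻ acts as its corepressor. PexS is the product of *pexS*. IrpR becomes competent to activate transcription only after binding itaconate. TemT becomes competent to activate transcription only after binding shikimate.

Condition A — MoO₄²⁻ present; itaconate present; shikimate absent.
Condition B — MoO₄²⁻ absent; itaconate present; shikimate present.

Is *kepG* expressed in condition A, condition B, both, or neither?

B only

Condition A:
MoO₄²⁻ is present, so DulV is active.
With repressor DulV bound, *pexS* is not transcribed.
So PexS is not produced.
Itaconate is present, so IrpR is active.
Shikimate is absent, so TemT is inactive.
Required activator PexS is absent, so *kepG* is not transcribed.
→ *kepG* is OFF in A.
Condition B:
MoO₄²⁻ is absent, so DulV is inactive.
With no repressor bound, *pexS* is transcribed.
So PexS is produced and active.
Itaconate is present, so IrpR is active.
Shikimate is present, so TemT is active.
No repressor is bound and PexS and IrpR and TemT are active, so *kepG* is transcribed.
→ *kepG* is ON in B.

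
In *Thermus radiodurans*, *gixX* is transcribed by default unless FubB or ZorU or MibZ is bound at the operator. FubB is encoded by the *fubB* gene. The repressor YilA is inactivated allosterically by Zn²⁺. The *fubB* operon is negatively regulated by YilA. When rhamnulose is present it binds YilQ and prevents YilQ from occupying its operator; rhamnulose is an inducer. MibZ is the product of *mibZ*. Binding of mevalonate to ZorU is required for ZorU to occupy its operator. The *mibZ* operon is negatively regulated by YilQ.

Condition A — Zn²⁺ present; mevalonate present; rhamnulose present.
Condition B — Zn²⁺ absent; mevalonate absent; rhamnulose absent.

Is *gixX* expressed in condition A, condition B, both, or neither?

B only

Condition A:
Zn²⁺ is present, so YilA is inactive.
With no repressor bound, *fubB* is transcribed.
So FubB is produced and active.
Mevalonate is present, so ZorU is active.
Rhamnulose is present, so YilQ is inactive.
With no repressor bound, *mibZ* is transcribed.
So MibZ is produced and active.
With repressor FubB bound, *gixX* is not transcribed.
→ *gixX* is OFF in A.
Condition B:
Zn²⁺ is absent, so YilA is active.
With repressor YilA bound, *fubB* is not transcribed.
So FubB is not produced.
Mevalonate is absent, so ZorU is inactive.
Rhamnulose is absent, so YilQ is active.
With repressor YilQ bound, *mibZ* is not transcribed.
So MibZ is not produced.
With no repressor bound, *gixX* is transcribed.
→ *gixX* is ON in B.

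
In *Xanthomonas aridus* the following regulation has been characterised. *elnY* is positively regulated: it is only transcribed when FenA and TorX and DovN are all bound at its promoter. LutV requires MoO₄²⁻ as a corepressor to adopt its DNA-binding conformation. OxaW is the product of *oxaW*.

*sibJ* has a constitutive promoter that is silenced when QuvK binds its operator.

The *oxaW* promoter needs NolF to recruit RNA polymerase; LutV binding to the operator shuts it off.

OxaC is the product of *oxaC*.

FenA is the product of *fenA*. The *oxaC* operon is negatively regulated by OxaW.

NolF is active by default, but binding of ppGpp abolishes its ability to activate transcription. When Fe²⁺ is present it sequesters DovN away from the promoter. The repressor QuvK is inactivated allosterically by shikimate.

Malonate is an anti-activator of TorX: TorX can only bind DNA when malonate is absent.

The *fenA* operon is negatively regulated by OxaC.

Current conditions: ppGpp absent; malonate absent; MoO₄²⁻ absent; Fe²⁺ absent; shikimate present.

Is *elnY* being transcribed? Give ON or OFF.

ON

MoO₄²⁻ is absent, so LutV is inactive.
ppGpp is absent, so NolF is active.
No repressor is bound and NolF is active, so *oxaW* is transcribed.
So OxaW is produced and active.
With repressor OxaW bound, *oxaC* is not transcribed.
So OxaC is not produced.
With no repressor bound, *fenA* is transcribed.
So FenA is produced and active.
Malonate is absent, so TorX is active.
Fe²⁺ is absent, so DovN is active.
No repressor is bound and FenA and TorX and DovN are active, so *elnY* is transcribed.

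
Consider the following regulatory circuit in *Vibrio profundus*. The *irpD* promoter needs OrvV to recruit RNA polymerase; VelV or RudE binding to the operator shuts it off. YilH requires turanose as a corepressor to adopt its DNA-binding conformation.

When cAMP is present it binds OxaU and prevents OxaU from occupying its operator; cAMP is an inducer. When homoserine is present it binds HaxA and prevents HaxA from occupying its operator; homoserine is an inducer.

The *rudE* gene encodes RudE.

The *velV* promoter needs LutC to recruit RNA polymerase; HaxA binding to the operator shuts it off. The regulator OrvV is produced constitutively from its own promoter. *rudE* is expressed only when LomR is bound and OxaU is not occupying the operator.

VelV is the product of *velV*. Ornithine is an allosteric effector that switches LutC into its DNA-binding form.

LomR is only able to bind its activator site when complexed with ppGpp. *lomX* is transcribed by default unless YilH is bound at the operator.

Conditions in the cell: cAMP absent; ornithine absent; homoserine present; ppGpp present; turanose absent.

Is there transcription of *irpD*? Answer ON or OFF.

OrvV is produced constitutively and is active.
Ornithine is absent, so LutC is inactive.
Homoserine is present, so HaxA is inactive.
Required activator LutC is absent, so *velV* is not transcribed.
So VelV is not produced.
ppGpp is present, so LomR is active.
cAMP is absent, so OxaU is active.
With repressor OxaU bound, *rudE* is not transcribed.
So RudE is not produced.
No repressor is bound and OrvV is active, so *irpD* is transcribed.

ON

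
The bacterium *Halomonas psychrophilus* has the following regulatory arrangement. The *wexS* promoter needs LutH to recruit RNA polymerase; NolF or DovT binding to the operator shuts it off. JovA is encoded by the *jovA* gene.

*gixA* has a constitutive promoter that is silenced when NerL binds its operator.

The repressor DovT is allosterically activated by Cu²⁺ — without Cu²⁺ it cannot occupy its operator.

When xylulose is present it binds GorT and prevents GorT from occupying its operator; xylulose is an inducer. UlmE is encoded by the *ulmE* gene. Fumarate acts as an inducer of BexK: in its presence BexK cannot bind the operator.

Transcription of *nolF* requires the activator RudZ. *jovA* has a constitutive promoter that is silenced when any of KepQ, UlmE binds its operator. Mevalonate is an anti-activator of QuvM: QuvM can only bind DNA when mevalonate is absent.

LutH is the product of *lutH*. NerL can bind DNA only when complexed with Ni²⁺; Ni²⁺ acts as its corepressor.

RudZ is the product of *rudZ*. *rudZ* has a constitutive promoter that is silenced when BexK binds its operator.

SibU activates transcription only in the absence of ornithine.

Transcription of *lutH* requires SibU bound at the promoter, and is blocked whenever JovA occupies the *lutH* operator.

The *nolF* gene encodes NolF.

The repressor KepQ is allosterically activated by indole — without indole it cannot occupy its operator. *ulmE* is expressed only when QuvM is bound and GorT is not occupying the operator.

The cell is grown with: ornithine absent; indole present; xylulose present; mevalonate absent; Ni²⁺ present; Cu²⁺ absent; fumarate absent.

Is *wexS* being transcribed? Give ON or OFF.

ON

Indole is present, so KepQ is active.
Xylulose is present, so GorT is inactive.
Mevalonate is absent, so QuvM is active.
No repressor is bound and QuvM is active, so *ulmE* is transcribed.
So UlmE is produced and active.
With repressor KepQ bound, *jovA* is not transcribed.
So JovA is not produced.
Ornithine is absent, so SibU is active.
No repressor is bound and SibU is active, so *lutH* is transcribed.
So LutH is produced and active.
Fumarate is absent, so BexK is active.
With repressor BexK bound, *rudZ* is not transcribed.
So RudZ is not produced.
Required activator RudZ is absent, so *nolF* is not transcribed.
So NolF is not produced.
Cu²⁺ is absent, so DovT is inactive.
No repressor is bound and LutH is active, so *wexS* is transcribed.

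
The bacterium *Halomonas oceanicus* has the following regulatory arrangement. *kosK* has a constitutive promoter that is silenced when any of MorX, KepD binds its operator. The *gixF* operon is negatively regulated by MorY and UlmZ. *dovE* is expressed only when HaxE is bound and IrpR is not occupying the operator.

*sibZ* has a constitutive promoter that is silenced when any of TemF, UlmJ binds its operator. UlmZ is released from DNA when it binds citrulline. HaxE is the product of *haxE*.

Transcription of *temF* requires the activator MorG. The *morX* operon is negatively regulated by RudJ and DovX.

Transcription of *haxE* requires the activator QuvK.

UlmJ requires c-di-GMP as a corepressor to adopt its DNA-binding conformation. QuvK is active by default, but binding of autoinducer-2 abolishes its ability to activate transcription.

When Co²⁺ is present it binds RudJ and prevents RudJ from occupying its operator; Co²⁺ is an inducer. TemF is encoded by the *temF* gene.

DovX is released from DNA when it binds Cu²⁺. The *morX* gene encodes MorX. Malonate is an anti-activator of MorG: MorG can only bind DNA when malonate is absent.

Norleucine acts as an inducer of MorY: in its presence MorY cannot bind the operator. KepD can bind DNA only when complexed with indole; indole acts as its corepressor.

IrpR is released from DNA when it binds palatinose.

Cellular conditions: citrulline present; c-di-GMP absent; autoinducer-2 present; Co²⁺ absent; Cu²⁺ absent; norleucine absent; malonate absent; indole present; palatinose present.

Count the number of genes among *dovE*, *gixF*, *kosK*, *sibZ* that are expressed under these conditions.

Palatinose is present, so IrpR is inactive.
Autoinducer-2 is present, so QuvK is inactive.
Required activator QuvK is absent, so *haxE* is not transcribed.
So HaxE is not produced.
Required activator HaxE is absent, so *dovE* is not transcribed.
→ *dovE* is OFF.
Norleucine is absent, so MorY is active.
Citrulline is present, so UlmZ is inactive.
With repressor MorY bound, *gixF* is not transcribed.
→ *gixF* is OFF.
Co²⁺ is absent, so RudJ is active.
Cu²⁺ is absent, so DovX is active.
With repressor RudJ bound, *morX* is not transcribed.
So MorX is not produced.
Indole is present, so KepD is active.
With repressor KepD bound, *kosK* is not transcribed.
→ *kosK* is OFF.
Malonate is absent, so MorG is active.
No repressor is bound and MorG is active, so *temF* is transcribed.
So TemF is produced and active.
c-di-GMP is absent, so UlmJ is inactive.
With repressor TemF bound, *sibZ* is not transcribed.
→ *sibZ* is OFF.
0 of the 4 genes are transcribed.

0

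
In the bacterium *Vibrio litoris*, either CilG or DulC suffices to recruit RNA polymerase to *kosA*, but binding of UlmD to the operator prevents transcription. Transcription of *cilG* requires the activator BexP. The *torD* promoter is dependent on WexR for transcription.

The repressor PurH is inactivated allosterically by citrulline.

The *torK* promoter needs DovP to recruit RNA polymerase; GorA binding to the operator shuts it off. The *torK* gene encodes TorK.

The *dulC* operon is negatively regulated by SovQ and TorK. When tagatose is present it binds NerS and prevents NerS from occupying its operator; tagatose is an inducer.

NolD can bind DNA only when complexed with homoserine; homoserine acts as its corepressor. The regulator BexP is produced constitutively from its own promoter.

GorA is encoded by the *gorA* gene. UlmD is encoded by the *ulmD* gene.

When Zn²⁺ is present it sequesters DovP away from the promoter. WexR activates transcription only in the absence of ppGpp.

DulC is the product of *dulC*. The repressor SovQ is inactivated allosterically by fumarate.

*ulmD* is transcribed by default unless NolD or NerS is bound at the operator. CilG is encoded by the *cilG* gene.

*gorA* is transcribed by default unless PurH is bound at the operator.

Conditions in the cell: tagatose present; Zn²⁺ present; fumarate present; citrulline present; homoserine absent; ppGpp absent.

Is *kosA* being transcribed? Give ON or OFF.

BexP is produced constitutively and is active.
No repressor is bound and BexP is active, so *cilG* is transcribed.
So CilG is produced and active.
Homoserine is absent, so NolD is inactive.
Tagatose is present, so NerS is inactive.
With no repressor bound, *ulmD* is transcribed.
So UlmD is produced and active.
Fumarate is present, so SovQ is inactive.
Zn²⁺ is present, so DovP is inactive.
Citrulline is present, so PurH is inactive.
With no repressor bound, *gorA* is transcribed.
So GorA is produced and active.
With repressor GorA bound, *torK* is not transcribed.
So TorK is not produced.
With no repressor bound, *dulC* is transcribed.
So DulC is produced and active.
With repressor UlmD bound, *kosA* is not transcribed.

OFF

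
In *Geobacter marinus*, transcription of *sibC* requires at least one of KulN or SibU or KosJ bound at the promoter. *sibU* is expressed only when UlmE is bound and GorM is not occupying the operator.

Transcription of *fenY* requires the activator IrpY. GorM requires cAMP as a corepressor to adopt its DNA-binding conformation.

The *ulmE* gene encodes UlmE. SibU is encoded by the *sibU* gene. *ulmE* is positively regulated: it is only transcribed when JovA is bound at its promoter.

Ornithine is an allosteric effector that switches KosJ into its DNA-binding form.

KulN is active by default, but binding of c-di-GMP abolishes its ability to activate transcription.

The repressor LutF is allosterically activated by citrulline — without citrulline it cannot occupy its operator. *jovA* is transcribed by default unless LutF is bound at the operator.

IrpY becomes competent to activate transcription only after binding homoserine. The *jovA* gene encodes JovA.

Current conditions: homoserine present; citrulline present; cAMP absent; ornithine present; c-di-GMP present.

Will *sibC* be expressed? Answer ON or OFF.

ON

c-di-GMP is present, so KulN is inactive.
cAMP is absent, so GorM is inactive.
Citrulline is present, so LutF is active.
With repressor LutF bound, *jovA* is not transcribed.
So JovA is not produced.
Required activator JovA is absent, so *ulmE* is not transcribed.
So UlmE is not produced.
Required activator UlmE is absent, so *sibU* is not transcribed.
So SibU is not produced.
Ornithine is present, so KosJ is active.
Activator KosJ is present, so *sibC* is transcribed.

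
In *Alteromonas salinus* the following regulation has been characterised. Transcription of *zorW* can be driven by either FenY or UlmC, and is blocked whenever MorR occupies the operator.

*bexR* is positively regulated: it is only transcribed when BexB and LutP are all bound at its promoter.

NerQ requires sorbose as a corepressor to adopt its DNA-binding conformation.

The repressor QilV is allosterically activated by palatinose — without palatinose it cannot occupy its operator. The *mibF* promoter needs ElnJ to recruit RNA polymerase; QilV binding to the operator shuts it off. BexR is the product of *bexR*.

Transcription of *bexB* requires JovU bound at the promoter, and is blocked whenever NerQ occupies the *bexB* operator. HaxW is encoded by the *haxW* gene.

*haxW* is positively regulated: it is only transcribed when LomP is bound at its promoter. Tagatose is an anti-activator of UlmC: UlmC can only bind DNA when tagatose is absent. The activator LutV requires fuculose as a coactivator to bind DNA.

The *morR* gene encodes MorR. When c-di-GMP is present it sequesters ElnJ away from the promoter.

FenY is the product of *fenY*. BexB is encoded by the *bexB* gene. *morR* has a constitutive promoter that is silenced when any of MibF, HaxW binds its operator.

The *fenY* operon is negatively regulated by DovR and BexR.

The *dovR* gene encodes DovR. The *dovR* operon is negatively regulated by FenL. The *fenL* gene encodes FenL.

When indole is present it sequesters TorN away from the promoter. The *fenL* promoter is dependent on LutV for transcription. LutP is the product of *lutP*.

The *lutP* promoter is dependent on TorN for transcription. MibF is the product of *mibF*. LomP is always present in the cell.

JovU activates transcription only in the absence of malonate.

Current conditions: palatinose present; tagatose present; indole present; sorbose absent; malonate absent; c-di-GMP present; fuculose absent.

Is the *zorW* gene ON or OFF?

Fuculose is absent, so LutV is inactive.
Required activator LutV is absent, so *fenL* is not transcribed.
So FenL is not produced.
With no repressor bound, *dovR* is transcribed.
So DovR is produced and active.
Sorbose is absent, so NerQ is inactive.
Malonate is absent, so JovU is active.
No repressor is bound and JovU is active, so *bexB* is transcribed.
So BexB is produced and active.
Indole is present, so TorN is inactive.
Required activator TorN is absent, so *lutP* is not transcribed.
So LutP is not produced.
Required activator LutP is absent, so *bexR* is not transcribed.
So BexR is not produced.
With repressor DovR bound, *fenY* is not transcribed.
So FenY is not produced.
Palatinose is present, so QilV is active.
c-di-GMP is present, so ElnJ is inactive.
With repressor QilV bound, *mibF* is not transcribed.
So MibF is not produced.
LomP is produced constitutively and is active.
No repressor is bound and LomP is active, so *haxW* is transcribed.
So HaxW is produced and active.
With repressor HaxW bound, *morR* is not transcribed.
So MorR is not produced.
Tagatose is present, so UlmC is inactive.
No activator is available at the *zorW* promoter, so *zorW* is not transcribed.

OFF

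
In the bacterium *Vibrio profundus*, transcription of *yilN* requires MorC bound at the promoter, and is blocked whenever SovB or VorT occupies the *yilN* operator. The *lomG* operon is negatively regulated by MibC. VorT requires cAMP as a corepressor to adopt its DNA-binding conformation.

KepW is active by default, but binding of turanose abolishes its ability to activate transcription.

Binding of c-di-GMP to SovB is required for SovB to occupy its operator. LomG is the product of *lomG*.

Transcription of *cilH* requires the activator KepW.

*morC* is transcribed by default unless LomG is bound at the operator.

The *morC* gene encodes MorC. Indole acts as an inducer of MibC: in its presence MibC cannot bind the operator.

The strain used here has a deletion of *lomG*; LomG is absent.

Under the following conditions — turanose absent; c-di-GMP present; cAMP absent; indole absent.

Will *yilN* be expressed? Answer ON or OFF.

OFF

LomG is non-functional in this strain, so it has no effect.
With no repressor bound, *morC* is transcribed.
So MorC is produced and active.
c-di-GMP is present, so SovB is active.
cAMP is absent, so VorT is inactive.
With repressor SovB bound, *yilN* is not transcribed.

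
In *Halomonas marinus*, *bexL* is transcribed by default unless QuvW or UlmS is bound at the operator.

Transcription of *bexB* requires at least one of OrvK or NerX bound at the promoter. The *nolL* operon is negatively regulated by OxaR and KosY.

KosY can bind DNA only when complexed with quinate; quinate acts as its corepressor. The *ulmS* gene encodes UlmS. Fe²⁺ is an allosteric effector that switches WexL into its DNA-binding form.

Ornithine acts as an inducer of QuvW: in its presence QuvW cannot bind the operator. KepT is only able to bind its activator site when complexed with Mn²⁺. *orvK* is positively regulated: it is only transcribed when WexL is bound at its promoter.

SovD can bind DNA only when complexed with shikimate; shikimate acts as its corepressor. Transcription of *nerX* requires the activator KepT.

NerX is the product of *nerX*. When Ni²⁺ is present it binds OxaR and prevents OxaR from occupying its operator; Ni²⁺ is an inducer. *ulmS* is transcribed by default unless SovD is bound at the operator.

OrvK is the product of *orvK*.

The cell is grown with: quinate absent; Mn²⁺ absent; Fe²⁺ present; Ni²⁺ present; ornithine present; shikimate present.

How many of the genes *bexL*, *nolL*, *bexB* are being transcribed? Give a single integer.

3

Ornithine is present, so QuvW is inactive.
Shikimate is present, so SovD is active.
With repressor SovD bound, *ulmS* is not transcribed.
So UlmS is not produced.
With no repressor bound, *bexL* is transcribed.
→ *bexL* is ON.
Ni²⁺ is present, so OxaR is inactive.
Quinate is absent, so KosY is inactive.
With no repressor bound, *nolL* is transcribed.
→ *nolL* is ON.
Fe²⁺ is present, so WexL is active.
No repressor is bound and WexL is active, so *orvK* is transcribed.
So OrvK is produced and active.
Mn²⁺ is absent, so KepT is inactive.
Required activator KepT is absent, so *nerX* is not transcribed.
So NerX is not produced.
Activator OrvK is present, so *bexB* is transcribed.
→ *bexB* is ON.
3 of the 3 genes are transcribed.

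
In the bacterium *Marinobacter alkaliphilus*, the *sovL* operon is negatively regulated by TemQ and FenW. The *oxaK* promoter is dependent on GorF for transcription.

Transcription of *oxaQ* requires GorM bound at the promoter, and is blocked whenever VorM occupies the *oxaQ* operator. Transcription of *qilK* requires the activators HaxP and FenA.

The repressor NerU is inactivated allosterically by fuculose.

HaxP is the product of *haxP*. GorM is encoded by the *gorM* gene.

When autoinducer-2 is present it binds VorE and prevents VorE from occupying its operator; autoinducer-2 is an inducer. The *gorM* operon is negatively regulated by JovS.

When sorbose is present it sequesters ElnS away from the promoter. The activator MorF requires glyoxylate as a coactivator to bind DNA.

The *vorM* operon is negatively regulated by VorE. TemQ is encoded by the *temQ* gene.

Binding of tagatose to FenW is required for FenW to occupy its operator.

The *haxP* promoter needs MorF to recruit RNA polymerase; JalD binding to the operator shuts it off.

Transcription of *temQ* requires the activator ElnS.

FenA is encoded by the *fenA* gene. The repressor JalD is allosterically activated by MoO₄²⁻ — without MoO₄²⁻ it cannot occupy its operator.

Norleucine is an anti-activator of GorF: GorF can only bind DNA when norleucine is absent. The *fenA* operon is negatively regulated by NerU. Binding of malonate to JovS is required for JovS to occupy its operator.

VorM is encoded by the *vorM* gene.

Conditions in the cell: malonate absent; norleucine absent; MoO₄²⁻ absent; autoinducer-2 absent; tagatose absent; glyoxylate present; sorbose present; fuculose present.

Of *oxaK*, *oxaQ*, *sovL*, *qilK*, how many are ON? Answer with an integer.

Norleucine is absent, so GorF is active.
No repressor is bound and GorF is active, so *oxaK* is transcribed.
→ *oxaK* is ON.
Malonate is absent, so JovS is inactive.
With no repressor bound, *gorM* is transcribed.
So GorM is produced and active.
Autoinducer-2 is absent, so VorE is active.
With repressor VorE bound, *vorM* is not transcribed.
So VorM is not produced.
No repressor is bound and GorM is active, so *oxaQ* is transcribed.
→ *oxaQ* is ON.
Sorbose is present, so ElnS is inactive.
Required activator ElnS is absent, so *temQ* is not transcribed.
So TemQ is not produced.
Tagatose is absent, so FenW is inactive.
With no repressor bound, *sovL* is transcribed.
→ *sovL* is ON.
MoO₄²⁻ is absent, so JalD is inactive.
Glyoxylate is present, so MorF is active.
No repressor is bound and MorF is active, so *haxP* is transcribed.
So HaxP is produced and active.
Fuculose is present, so NerU is inactive.
With no repressor bound, *fenA* is transcribed.
So FenA is produced and active.
No repressor is bound and HaxP and FenA are active, so *qilK* is transcribed.
→ *qilK* is ON.
4 of the 4 genes are transcribed.

4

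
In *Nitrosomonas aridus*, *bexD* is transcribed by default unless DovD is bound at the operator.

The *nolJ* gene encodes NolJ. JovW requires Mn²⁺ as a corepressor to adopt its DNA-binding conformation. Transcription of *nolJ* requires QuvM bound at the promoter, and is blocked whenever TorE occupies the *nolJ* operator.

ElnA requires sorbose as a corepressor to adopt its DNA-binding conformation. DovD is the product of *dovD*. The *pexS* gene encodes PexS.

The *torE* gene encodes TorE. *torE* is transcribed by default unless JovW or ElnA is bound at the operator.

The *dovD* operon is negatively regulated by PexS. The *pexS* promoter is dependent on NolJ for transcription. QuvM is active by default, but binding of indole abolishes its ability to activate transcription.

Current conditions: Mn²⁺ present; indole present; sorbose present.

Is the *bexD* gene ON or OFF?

Mn²⁺ is present, so JovW is active.
Sorbose is present, so ElnA is active.
With repressor JovW bound, *torE* is not transcribed.
So TorE is not produced.
Indole is present, so QuvM is inactive.
Required activator QuvM is absent, so *nolJ* is not transcribed.
So NolJ is not produced.
Required activator NolJ is absent, so *pexS* is not transcribed.
So PexS is not produced.
With no repressor bound, *dovD* is transcribed.
So DovD is produced and active.
With repressor DovD bound, *bexD* is not transcribed.

OFF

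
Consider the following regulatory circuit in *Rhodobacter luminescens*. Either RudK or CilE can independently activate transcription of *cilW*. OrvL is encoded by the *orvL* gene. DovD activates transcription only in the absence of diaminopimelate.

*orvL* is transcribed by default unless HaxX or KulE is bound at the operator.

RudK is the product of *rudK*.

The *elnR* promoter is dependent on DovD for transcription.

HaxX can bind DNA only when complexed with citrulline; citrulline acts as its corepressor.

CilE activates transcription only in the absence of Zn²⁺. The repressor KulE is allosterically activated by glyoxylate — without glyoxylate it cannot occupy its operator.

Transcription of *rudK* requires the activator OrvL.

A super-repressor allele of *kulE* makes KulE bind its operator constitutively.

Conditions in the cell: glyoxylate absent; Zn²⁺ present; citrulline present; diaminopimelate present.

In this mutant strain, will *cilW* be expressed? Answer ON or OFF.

OFF

Citrulline is present, so HaxX is active.
KulE is constitutively active in this strain.
With repressor HaxX bound, *orvL* is not transcribed.
So OrvL is not produced.
Required activator OrvL is absent, so *rudK* is not transcribed.
So RudK is not produced.
Zn²⁺ is present, so CilE is inactive.
No activator is available at the *cilW* promoter, so *cilW* is not transcribed.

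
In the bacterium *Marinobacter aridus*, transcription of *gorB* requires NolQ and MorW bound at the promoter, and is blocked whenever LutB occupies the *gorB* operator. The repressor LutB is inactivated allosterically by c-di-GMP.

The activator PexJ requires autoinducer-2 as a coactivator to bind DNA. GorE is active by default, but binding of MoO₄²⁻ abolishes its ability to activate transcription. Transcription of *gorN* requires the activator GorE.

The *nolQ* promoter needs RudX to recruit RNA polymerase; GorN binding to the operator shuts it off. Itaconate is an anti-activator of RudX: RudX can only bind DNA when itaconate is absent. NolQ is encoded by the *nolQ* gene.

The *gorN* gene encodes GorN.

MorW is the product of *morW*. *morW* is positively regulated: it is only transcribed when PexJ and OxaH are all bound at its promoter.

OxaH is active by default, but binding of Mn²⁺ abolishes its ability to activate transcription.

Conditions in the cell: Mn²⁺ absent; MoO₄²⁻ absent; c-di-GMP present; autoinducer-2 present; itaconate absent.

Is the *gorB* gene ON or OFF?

MoO₄²⁻ is absent, so GorE is active.
No repressor is bound and GorE is active, so *gorN* is transcribed.
So GorN is produced and active.
Itaconate is absent, so RudX is active.
With repressor GorN bound, *nolQ* is not transcribed.
So NolQ is not produced.
Autoinducer-2 is present, so PexJ is active.
Mn²⁺ is absent, so OxaH is active.
No repressor is bound and PexJ and OxaH are active, so *morW* is transcribed.
So MorW is produced and active.
c-di-GMP is present, so LutB is inactive.
Required activator NolQ is absent, so *gorB* is not transcribed.

OFF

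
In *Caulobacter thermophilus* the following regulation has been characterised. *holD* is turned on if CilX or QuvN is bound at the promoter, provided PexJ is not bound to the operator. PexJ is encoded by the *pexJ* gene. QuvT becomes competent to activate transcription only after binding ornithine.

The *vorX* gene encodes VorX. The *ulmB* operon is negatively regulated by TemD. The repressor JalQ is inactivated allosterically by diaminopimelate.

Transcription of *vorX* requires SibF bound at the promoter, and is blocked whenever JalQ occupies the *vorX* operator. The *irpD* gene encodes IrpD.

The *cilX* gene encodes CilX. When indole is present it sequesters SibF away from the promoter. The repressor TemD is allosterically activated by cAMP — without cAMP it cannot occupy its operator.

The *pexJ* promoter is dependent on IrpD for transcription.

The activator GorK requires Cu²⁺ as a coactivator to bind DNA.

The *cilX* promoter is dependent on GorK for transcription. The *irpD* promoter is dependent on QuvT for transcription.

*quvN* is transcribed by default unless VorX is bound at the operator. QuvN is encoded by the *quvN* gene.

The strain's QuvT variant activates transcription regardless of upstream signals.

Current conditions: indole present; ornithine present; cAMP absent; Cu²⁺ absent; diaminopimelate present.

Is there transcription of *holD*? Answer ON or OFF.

OFF

Cu²⁺ is absent, so GorK is inactive.
Required activator GorK is absent, so *cilX* is not transcribed.
So CilX is not produced.
Diaminopimelate is present, so JalQ is inactive.
Indole is present, so SibF is inactive.
Required activator SibF is absent, so *vorX* is not transcribed.
So VorX is not produced.
With no repressor bound, *quvN* is transcribed.
So QuvN is produced and active.
QuvT is constitutively active in this strain.
No repressor is bound and QuvT is active, so *irpD* is transcribed.
So IrpD is produced and active.
No repressor is bound and IrpD is active, so *pexJ* is transcribed.
So PexJ is produced and active.
With repressor PexJ bound, *holD* is not transcribed.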